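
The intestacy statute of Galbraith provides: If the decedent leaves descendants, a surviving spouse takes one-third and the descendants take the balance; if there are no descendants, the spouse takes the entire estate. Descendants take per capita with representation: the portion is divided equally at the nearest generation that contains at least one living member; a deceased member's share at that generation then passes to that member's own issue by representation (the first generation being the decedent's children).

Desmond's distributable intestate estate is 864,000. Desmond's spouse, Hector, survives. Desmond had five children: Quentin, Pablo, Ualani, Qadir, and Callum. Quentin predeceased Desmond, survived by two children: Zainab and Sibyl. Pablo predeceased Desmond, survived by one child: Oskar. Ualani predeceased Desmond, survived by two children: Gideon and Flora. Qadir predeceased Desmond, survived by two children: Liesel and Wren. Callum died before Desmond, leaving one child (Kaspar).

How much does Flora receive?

Flora receives 72,000.

Hector takes one-third of 864,000 = 288,000. The remaining 576,000 passes to the descendants.
No child survives, so the initial division is made at the grandchildren's generation.
The descendants' portion (576,000) is divided into 8 shares of 72,000: Zainab, Sibyl, Oskar, Gideon, Flora, Liesel, Wren, and Kaspar each take 72,000.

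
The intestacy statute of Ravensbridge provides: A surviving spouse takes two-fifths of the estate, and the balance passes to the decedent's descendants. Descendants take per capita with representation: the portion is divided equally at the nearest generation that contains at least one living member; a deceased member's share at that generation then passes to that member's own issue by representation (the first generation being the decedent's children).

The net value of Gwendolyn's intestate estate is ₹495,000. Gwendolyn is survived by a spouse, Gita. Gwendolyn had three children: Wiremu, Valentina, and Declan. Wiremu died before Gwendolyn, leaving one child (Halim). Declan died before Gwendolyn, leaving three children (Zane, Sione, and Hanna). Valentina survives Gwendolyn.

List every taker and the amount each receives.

Gita takes two-fifths of ₹495,000 = ₹198,000. The remaining ₹297,000 passes to the descendants.
The descendants' portion (₹297,000) is divided into 3 shares of ₹99,000: Valentina takes ₹99,000; Wiremu's ₹99,000 share passes to Wiremu's issue; Declan's ₹99,000 share passes to Declan's issue.
Wiremu's share (₹99,000) passes entirely to Halim.
Declan's share (₹99,000) is divided into 3 shares of ₹33,000: Zane, Sione, and Hanna each take ₹33,000.

Gita: ₹198,000; Halim: ₹99,000; Valentina: ₹99,000; Zane: ₹33,000; Sione: ₹33,000; Hanna: ₹33,000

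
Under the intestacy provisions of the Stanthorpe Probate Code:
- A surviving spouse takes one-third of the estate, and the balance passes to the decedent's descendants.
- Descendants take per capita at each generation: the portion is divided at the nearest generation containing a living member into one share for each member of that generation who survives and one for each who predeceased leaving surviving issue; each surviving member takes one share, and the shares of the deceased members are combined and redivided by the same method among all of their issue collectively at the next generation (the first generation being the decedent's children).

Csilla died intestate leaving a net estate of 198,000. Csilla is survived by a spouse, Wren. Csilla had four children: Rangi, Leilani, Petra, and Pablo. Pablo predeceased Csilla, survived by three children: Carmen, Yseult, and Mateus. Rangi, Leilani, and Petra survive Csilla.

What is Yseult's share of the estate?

Yseult receives 11,000.

Wren takes one-third of 198,000 = 66,000. The remaining 132,000 passes to the descendants.
The descendants' portion (132,000) is divided at the children's generation into 4 shares of 33,000. Rangi, Leilani, and Petra each take 33,000. The remaining share for the deceased Pablo (33,000) is carried to the next generation.
That pool (33,000) is divided at the grandchildren's generation equally among Carmen, Yseult, and Mateus: 11,000 each.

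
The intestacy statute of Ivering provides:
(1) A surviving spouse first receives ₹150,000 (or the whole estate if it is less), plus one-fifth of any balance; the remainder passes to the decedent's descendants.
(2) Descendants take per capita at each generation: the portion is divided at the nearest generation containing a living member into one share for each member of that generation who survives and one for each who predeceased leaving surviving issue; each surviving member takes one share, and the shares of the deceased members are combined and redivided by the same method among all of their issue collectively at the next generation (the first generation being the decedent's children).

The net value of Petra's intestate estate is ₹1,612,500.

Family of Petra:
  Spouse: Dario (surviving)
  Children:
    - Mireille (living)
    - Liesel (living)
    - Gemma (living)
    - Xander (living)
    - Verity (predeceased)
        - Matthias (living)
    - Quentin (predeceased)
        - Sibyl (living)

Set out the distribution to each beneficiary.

Dario: ₹442,500; Mireille: ₹195,000; Liesel: ₹195,000; Gemma: ₹195,000; Xander: ₹195,000; Matthias: ₹195,000; Sibyl: ₹195,000

Dario first takes ₹150,000, leaving a balance of ₹1,462,500. Dario then takes one-fifth of the balance (₹292,500), for a total of ₹442,500. The remaining ₹1,170,000 passes to the descendants.
The descendants' portion (₹1,170,000) is divided at the children's generation into 6 shares of ₹195,000. Mireille, Liesel, Gemma, and Xander each take ₹195,000. The 2 shares of the deceased (Verity and Quentin) are combined into a pool of ₹390,000.
That pool (₹390,000) is divided at the grandchildren's generation equally among Matthias and Sibyl: ₹195,000 each.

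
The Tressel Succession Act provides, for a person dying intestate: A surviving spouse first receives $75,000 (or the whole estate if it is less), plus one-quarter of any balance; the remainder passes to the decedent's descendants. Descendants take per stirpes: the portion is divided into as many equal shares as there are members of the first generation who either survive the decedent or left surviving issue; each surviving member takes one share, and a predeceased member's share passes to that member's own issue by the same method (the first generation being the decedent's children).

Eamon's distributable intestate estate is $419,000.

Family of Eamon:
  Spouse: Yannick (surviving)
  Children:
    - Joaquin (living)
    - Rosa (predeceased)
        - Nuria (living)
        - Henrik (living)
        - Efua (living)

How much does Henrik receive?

Henrik receives $43,000.

Yannick first takes $75,000, leaving a balance of $344,000. Yannick then takes one-quarter of the balance ($86,000), for a total of $161,000. The remaining $258,000 passes to the descendants.
The descendants' portion ($258,000) is divided into 2 shares of $129,000: Joaquin takes $129,000; Rosa's $129,000 share passes to Rosa's issue.
Rosa's share ($129,000) is divided into 3 shares of $43,000: Nuria, Henrik, and Efua each take $43,000.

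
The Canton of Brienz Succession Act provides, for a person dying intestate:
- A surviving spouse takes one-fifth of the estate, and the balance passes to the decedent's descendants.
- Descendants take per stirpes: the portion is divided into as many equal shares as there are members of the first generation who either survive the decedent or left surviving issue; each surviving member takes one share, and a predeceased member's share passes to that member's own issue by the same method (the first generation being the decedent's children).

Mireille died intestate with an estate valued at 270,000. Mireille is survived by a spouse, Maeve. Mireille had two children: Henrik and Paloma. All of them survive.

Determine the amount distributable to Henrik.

Henrik receives 108,000.

Maeve takes one-fifth of 270,000 = 54,000. The remaining 216,000 passes to the descendants.
The descendants' portion (216,000) is divided into 2 shares of 108,000: Henrik and Paloma each take 108,000.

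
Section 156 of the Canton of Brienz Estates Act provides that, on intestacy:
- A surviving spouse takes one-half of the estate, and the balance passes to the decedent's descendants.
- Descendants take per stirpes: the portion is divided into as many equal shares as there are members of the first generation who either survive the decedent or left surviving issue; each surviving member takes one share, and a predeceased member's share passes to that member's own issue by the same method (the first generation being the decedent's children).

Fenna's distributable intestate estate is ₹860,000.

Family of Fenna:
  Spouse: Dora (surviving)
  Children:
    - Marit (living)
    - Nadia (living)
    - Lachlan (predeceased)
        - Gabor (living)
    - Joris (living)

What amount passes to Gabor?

Gabor receives ₹107,500.

Dora takes one-half of ₹860,000 = ₹430,000. The remaining ₹430,000 passes to the descendants.
The descendants' portion (₹430,000) is divided into 4 shares of ₹107,500: Marit, Nadia, and Joris each take ₹107,500; Lachlan's ₹107,500 share passes to Lachlan's issue.
Lachlan's share (₹107,500) passes entirely to Gabor.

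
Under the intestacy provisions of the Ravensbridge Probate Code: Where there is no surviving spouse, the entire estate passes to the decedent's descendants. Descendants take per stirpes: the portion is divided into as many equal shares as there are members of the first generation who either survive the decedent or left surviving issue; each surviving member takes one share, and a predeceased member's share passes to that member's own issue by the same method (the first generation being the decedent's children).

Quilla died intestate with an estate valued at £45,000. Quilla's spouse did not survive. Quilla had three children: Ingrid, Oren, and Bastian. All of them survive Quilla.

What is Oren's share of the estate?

The entire £45,000 passes to the descendants.
That amount (£45,000) is divided into 3 shares of £15,000: Ingrid, Oren, and Bastian each take £15,000.

Oren receives £15,000.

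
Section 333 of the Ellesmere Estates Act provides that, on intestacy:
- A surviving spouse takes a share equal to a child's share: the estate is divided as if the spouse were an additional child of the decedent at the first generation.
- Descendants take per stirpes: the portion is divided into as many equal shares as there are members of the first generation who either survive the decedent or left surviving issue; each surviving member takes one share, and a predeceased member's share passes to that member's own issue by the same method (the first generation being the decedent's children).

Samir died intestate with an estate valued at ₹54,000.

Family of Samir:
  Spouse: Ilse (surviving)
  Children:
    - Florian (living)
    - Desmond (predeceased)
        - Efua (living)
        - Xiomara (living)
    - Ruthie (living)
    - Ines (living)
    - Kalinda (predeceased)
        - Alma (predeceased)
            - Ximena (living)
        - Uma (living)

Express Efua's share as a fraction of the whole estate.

Efua receives 1/12 of the estate.

The spouse counts as an additional share at the children's level, so there are 6 primary shares of ₹9,000. Ilse takes one such share (₹9,000).
The children's combined portion (₹45,000) is divided into 5 shares of ₹9,000: Florian, Ruthie, and Ines each take ₹9,000; Desmond's ₹9,000 share passes to Desmond's issue; Kalinda's ₹9,000 share passes to Kalinda's issue.
Desmond's share (₹9,000) is divided into 2 shares of ₹4,500: Efua and Xiomara each take ₹4,500.
Kalinda's share (₹9,000) is divided into 2 shares of ₹4,500: Uma takes ₹4,500; Alma's ₹4,500 share passes to Alma's issue.
Alma's share (₹4,500) passes entirely to Ximena.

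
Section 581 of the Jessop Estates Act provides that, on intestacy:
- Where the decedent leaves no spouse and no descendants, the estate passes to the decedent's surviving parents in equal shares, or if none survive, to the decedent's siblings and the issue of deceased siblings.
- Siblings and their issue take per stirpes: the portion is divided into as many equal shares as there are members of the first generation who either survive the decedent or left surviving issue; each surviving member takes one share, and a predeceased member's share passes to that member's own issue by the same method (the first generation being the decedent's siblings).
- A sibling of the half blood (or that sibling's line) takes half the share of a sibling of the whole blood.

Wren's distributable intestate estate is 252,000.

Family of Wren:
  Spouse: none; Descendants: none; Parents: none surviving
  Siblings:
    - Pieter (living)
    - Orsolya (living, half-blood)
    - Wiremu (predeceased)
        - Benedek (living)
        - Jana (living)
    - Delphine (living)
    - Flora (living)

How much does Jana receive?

The entire 252,000 passes to the siblings and their issue.
Counting each half-blood sibling's line as half a unit, there are 9/2 units in 252,000, so one unit is 56,000. Whole-blood lines (Pieter, Wiremu, Delphine, and Flora) take 56,000 each; half-blood lines (Orsolya) take 28,000 each.
Wiremu's share (56,000) is divided into 2 shares of 28,000: Benedek and Jana each take 28,000.

Jana receives 28,000.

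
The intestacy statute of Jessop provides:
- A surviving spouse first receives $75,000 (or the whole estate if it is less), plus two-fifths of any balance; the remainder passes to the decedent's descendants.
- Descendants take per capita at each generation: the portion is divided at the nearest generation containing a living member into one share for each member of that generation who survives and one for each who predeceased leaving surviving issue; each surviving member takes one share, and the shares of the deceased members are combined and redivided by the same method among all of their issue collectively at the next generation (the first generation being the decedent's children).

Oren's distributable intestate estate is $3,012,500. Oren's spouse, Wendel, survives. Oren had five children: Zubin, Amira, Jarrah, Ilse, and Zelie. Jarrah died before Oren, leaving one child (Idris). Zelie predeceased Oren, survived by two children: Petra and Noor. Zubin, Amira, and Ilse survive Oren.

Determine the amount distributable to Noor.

Noor receives $235,000.

Wendel first takes $75,000, leaving a balance of $2,937,500. Wendel then takes two-fifths of the balance ($1,175,000), for a total of $1,250,000. The remaining $1,762,500 passes to the descendants.
The descendants' portion ($1,762,500) is divided at the children's generation into 5 shares of $352,500. Zubin, Amira, and Ilse each take $352,500. The 2 shares of the deceased (Jarrah and Zelie) are combined into a pool of $705,000.
That pool ($705,000) is divided at the grandchildren's generation equally among Idris, Petra, and Noor: $235,000 each.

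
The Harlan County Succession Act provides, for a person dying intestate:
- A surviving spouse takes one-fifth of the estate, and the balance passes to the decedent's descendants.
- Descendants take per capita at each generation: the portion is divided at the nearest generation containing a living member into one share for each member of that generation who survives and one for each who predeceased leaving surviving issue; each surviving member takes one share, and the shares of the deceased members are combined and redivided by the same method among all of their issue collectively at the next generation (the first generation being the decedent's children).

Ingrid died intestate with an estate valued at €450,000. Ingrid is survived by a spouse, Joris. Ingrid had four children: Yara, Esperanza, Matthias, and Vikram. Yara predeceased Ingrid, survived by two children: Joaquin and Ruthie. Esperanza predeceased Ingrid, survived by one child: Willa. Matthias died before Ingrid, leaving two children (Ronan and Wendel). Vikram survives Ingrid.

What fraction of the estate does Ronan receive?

Ronan receives 3/25 of the estate.

Joris takes one-fifth of €450,000 = €90,000. The remaining €360,000 passes to the descendants.
The descendants' portion (€360,000) is divided at the children's generation into 4 shares of €90,000. Vikram takes €90,000. The 3 shares of the deceased (Yara, Esperanza, and Matthias) are combined into a pool of €270,000.
That pool (€270,000) is divided at the grandchildren's generation equally among Joaquin, Ruthie, Willa, Ronan, and Wendel: €54,000 each.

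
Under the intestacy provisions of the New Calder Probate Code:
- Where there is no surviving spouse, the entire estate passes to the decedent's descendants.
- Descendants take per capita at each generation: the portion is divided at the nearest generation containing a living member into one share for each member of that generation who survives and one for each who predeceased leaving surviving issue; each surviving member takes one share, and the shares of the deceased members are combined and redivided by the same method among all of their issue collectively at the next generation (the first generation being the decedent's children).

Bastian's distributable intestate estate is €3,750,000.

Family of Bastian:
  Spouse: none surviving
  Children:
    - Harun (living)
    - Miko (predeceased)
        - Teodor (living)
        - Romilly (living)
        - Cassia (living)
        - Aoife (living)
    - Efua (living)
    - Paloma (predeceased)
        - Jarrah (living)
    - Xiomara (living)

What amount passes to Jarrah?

The entire €3,750,000 passes to the descendants.
That amount (€3,750,000) is divided at the children's generation into 5 shares of €750,000. Harun, Efua, and Xiomara each take €750,000. The 2 shares of the deceased (Miko and Paloma) are combined into a pool of €1,500,000.
That pool (€1,500,000) is divided at the grandchildren's generation equally among Teodor, Romilly, Cassia, Aoife, and Jarrah: €300,000 each.

Jarrah receives €300,000.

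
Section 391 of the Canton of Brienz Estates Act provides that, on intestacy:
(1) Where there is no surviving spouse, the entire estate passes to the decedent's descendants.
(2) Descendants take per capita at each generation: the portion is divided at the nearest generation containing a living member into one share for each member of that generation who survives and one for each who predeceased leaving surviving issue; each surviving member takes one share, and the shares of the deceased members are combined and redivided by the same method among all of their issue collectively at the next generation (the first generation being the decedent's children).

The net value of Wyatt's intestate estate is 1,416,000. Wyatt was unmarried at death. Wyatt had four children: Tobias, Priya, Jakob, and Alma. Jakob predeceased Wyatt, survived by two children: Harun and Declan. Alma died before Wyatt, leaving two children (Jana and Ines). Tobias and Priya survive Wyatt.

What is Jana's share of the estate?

The entire 1,416,000 passes to the descendants.
That amount (1,416,000) is divided at the children's generation into 4 shares of 354,000. Tobias and Priya each take 354,000. The 2 shares of the deceased (Jakob and Alma) are combined into a pool of 708,000.
That pool (708,000) is divided at the grandchildren's generation equally among Harun, Declan, Jana, and Ines: 177,000 each.

Jana receives 177,000.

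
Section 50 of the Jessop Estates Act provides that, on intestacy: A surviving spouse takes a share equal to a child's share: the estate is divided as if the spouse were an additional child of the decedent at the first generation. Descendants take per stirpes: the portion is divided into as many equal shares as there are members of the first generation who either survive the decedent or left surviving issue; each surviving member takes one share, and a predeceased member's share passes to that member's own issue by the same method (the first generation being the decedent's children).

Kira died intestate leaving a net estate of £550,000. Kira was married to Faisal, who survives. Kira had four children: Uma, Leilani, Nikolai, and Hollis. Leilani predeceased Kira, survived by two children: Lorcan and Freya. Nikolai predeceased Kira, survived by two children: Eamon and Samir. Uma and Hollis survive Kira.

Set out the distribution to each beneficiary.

Faisal: £110,000; Uma: £110,000; Lorcan: £55,000; Freya: £55,000; Eamon: £55,000; Samir: £55,000; Hollis: £110,000

The spouse counts as an additional share at the children's level, so there are 5 primary shares of £110,000. Faisal takes one such share (£110,000).
The children's combined portion (£440,000) is divided into 4 shares of £110,000: Uma and Hollis each take £110,000; Leilani's £110,000 share passes to Leilani's issue; Nikolai's £110,000 share passes to Nikolai's issue.
Leilani's share (£110,000) is divided into 2 shares of £55,000: Lorcan and Freya each take £55,000.
Nikolai's share (£110,000) is divided into 2 shares of £55,000: Eamon and Samir each take £55,000.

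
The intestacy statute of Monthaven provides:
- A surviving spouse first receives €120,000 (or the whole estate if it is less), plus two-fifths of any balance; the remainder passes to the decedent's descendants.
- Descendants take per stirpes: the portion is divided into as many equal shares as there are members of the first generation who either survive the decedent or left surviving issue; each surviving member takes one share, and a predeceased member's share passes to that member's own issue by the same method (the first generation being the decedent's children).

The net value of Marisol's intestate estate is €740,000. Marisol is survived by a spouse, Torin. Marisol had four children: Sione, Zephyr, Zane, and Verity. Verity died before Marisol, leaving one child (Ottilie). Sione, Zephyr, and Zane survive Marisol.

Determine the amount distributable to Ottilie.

Torin first takes €120,000, leaving a balance of €620,000. Torin then takes two-fifths of the balance (€248,000), for a total of €368,000. The remaining €372,000 passes to the descendants.
The descendants' portion (€372,000) is divided into 4 shares of €93,000: Sione, Zephyr, and Zane each take €93,000; Verity's €93,000 share passes to Verity's issue.
Verity's share (€93,000) passes entirely to Ottilie.

Ottilie receives €93,000.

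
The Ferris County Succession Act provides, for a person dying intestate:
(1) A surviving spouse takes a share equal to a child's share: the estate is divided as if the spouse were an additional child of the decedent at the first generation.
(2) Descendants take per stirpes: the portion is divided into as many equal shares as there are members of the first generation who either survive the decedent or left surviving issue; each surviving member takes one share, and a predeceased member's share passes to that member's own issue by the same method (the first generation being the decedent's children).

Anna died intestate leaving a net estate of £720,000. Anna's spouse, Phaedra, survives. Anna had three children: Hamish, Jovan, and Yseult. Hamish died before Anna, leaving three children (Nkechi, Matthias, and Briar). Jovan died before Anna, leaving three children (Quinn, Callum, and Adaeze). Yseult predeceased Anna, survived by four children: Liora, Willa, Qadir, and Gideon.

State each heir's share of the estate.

Phaedra: £180,000; Nkechi: £60,000; Matthias: £60,000; Briar: £60,000; Quinn: £60,000; Callum: £60,000; Adaeze: £60,000; Liora: £45,000; Willa: £45,000; Qadir: £45,000; Gideon: £45,000

The spouse counts as an additional share at the children's level, so there are 4 primary shares of £180,000. Phaedra takes one such share (£180,000).
The children's combined portion (£540,000) is divided into 3 shares of £180,000: Hamish's £180,000 share passes to Hamish's issue; Jovan's £180,000 share passes to Jovan's issue; Yseult's £180,000 share passes to Yseult's issue.
Hamish's share (£180,000) is divided into 3 shares of £60,000: Nkechi, Matthias, and Briar each take £60,000.
Jovan's share (£180,000) is divided into 3 shares of £60,000: Quinn, Callum, and Adaeze each take £60,000.
Yseult's share (£180,000) is divided into 4 shares of £45,000: Liora, Willa, Qadir, and Gideon each take £45,000.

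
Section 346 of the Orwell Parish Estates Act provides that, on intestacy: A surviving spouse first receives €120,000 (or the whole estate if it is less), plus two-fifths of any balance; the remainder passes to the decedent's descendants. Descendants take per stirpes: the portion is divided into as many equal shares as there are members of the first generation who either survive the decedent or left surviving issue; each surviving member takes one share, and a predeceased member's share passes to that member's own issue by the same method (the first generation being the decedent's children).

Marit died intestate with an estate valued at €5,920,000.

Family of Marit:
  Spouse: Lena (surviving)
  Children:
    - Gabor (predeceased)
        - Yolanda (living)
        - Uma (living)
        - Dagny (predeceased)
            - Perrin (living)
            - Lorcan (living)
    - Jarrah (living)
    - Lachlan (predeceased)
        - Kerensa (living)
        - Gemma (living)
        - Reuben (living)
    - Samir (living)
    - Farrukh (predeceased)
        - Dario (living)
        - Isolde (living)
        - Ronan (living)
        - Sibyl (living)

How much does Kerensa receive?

Kerensa receives €232,000.

Lena first takes €120,000, leaving a balance of €5,800,000. Lena then takes two-fifths of the balance (€2,320,000), for a total of €2,440,000. The remaining €3,480,000 passes to the descendants.
The descendants' portion (€3,480,000) is divided into 5 shares of €696,000: Jarrah and Samir each take €696,000; Gabor's €696,000 share passes to Gabor's issue; Lachlan's €696,000 share passes to Lachlan's issue; Farrukh's €696,000 share passes to Farrukh's issue.
Gabor's share (€696,000) is divided into 3 shares of €232,000: Yolanda and Uma each take €232,000; Dagny's €232,000 share passes to Dagny's issue.
Dagny's share (€232,000) is divided into 2 shares of €116,000: Perrin and Lorcan each take €116,000.
Lachlan's share (€696,000) is divided into 3 shares of €232,000: Kerensa, Gemma, and Reuben each take €232,000.
Farrukh's share (€696,000) is divided into 4 shares of €174,000: Dario, Isolde, Ronan, and Sibyl each take €174,000.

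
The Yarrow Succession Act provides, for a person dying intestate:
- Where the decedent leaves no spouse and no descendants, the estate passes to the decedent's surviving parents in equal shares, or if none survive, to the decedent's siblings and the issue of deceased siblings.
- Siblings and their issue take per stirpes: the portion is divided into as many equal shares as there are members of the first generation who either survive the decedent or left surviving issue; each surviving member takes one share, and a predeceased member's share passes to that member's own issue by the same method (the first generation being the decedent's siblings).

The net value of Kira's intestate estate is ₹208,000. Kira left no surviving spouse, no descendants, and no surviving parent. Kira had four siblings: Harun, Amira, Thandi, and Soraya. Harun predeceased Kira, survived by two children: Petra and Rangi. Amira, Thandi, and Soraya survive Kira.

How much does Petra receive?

The entire ₹208,000 passes to the siblings and their issue.
That amount (₹208,000) is divided into 4 shares of ₹52,000: Amira, Thandi, and Soraya each take ₹52,000; Harun's ₹52,000 share passes to Harun's issue.
Harun's share (₹52,000) is divided into 2 shares of ₹26,000: Petra and Rangi each take ₹26,000.

Petra receives ₹26,000.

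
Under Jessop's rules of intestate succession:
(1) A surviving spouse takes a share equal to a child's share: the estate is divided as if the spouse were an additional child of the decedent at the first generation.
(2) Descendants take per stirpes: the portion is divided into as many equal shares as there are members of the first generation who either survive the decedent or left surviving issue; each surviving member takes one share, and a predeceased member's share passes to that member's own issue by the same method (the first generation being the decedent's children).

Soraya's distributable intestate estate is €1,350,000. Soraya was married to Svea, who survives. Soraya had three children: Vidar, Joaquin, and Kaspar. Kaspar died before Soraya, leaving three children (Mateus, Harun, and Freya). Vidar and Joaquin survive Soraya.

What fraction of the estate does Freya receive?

The spouse counts as an additional share at the children's level, so there are 4 primary shares of €337,500. Svea takes one such share (€337,500).
The children's combined portion (€1,012,500) is divided into 3 shares of €337,500: Vidar and Joaquin each take €337,500; Kaspar's €337,500 share passes to Kaspar's issue.
Kaspar's share (€337,500) is divided into 3 shares of €112,500: Mateus, Harun, and Freya each take €112,500.

Freya receives 1/12 of the estate.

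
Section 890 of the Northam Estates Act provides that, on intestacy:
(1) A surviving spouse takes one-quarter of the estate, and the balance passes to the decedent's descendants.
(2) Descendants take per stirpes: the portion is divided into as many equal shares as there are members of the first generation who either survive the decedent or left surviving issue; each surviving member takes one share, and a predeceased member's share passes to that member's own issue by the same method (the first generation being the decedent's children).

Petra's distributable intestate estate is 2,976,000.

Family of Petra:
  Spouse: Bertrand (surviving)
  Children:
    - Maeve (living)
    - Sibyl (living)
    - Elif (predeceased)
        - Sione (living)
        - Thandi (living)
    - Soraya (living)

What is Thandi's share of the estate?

Bertrand takes one-quarter of 2,976,000 = 744,000. The remaining 2,232,000 passes to the descendants.
The descendants' portion (2,232,000) is divided into 4 shares of 558,000: Maeve, Sibyl, and Soraya each take 558,000; Elif's 558,000 share passes to Elif's issue.
Elif's share (558,000) is divided into 2 shares of 279,000: Sione and Thandi each take 279,000.

Thandi receives 279,000.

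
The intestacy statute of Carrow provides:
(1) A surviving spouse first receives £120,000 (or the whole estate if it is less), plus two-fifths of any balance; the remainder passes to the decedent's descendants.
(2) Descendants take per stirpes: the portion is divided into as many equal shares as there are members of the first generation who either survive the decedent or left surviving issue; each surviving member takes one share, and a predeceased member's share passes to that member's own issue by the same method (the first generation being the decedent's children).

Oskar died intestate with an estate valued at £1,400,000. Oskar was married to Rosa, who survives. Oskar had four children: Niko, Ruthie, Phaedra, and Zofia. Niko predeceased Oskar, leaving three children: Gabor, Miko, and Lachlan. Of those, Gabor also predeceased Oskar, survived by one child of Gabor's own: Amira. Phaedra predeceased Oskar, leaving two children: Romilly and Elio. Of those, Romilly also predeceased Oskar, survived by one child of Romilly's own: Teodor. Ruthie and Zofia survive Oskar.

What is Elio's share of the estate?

Elio receives £96,000.

Rosa first takes £120,000, leaving a balance of £1,280,000. Rosa then takes two-fifths of the balance (£512,000), for a total of £632,000. The remaining £768,000 passes to the descendants.
The descendants' portion (£768,000) is divided into 4 shares of £192,000: Ruthie and Zofia each take £192,000; Niko's £192,000 share passes to Niko's issue; Phaedra's £192,000 share passes to Phaedra's issue.
Niko's share (£192,000) is divided into 3 shares of £64,000: Miko and Lachlan each take £64,000; Gabor's £64,000 share passes to Gabor's issue.
Gabor's share (£64,000) passes entirely to Amira.
Phaedra's share (£192,000) is divided into 2 shares of £96,000: Elio takes £96,000; Romilly's £96,000 share passes to Romilly's issue.
Romilly's share (£96,000) passes entirely to Teodor.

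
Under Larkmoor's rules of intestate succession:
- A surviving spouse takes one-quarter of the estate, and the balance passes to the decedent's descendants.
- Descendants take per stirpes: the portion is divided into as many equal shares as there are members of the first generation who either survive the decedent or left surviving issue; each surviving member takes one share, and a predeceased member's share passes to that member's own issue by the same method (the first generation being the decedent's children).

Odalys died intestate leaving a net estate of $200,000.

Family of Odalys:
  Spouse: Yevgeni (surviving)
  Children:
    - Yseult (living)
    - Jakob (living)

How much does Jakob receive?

Jakob receives $75,000.

Yevgeni takes one-quarter of $200,000 = $50,000. The remaining $150,000 passes to the descendants.
The descendants' portion ($150,000) is divided into 2 shares of $75,000: Yseult and Jakob each take $75,000.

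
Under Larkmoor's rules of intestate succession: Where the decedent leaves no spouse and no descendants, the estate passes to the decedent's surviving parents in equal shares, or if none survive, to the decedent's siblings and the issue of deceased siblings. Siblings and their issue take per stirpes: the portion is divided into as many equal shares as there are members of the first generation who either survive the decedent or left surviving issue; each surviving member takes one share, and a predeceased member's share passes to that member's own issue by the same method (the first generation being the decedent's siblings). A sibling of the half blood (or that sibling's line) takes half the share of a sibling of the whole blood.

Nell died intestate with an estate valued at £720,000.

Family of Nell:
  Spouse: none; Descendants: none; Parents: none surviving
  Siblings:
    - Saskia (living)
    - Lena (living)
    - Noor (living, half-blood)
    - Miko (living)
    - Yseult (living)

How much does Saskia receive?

The entire £720,000 passes to the siblings and their issue.
Counting each half-blood sibling's line as half a unit, there are 9/2 units in £720,000, so one unit is £160,000. Whole-blood lines (Saskia, Lena, Miko, and Yseult) take £160,000 each; half-blood lines (Noor) take £80,000 each.

Saskia receives £160,000.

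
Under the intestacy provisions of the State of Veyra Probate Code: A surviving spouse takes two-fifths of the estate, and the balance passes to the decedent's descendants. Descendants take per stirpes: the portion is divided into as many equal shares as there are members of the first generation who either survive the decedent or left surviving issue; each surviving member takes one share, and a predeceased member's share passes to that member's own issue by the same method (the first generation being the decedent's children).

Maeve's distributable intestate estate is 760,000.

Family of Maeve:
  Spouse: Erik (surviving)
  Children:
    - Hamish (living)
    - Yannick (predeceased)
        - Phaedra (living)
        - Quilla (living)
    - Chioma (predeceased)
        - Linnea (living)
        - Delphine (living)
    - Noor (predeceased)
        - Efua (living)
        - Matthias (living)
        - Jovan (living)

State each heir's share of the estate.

Erik takes two-fifths of 760,000 = 304,000. The remaining 456,000 passes to the descendants.
The descendants' portion (456,000) is divided into 4 shares of 114,000: Hamish takes 114,000; Yannick's 114,000 share passes to Yannick's issue; Chioma's 114,000 share passes to Chioma's issue; Noor's 114,000 share passes to Noor's issue.
Yannick's share (114,000) is divided into 2 shares of 57,000: Phaedra and Quilla each take 57,000.
Chioma's share (114,000) is divided into 2 shares of 57,000: Linnea and Delphine each take 57,000.
Noor's share (114,000) is divided into 3 shares of 38,000: Efua, Matthias, and Jovan each take 38,000.

Erik: 304,000; Hamish: 114,000; Phaedra: 57,000; Quilla: 57,000; Linnea: 57,000; Delphine: 57,000; Efua: 38,000; Matthias: 38,000; Jovan: 38,000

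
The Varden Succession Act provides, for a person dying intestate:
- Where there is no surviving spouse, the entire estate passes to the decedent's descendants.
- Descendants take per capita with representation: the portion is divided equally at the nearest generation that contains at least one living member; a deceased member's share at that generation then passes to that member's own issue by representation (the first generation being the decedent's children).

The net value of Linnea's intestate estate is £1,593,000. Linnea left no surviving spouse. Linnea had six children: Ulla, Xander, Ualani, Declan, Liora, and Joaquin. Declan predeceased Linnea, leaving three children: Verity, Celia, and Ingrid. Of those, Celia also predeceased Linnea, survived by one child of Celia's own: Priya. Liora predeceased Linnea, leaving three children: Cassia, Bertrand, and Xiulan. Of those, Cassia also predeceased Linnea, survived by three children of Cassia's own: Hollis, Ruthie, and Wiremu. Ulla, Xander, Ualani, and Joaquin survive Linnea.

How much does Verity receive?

The entire £1,593,000 passes to the descendants.
That amount (£1,593,000) is divided into 6 shares of £265,500: Ulla, Xander, Ualani, and Joaquin each take £265,500; Declan's £265,500 share passes to Declan's issue; Liora's £265,500 share passes to Liora's issue.
Declan's share (£265,500) is divided into 3 shares of £88,500: Verity and Ingrid each take £88,500; Celia's £88,500 share passes to Celia's issue.
Celia's share (£88,500) passes entirely to Priya.
Liora's share (£265,500) is divided into 3 shares of £88,500: Bertrand and Xiulan each take £88,500; Cassia's £88,500 share passes to Cassia's issue.
Cassia's share (£88,500) is divided into 3 shares of £29,500: Hollis, Ruthie, and Wiremu each take £29,500.

Verity receives £88,500.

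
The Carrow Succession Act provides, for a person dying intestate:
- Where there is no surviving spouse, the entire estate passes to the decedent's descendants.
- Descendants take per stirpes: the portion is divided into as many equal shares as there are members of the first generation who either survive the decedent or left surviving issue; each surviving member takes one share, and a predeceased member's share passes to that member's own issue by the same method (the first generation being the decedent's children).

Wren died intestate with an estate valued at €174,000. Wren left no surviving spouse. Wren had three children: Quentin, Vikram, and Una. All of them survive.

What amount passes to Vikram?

The entire €174,000 passes to the descendants.
That amount (€174,000) is divided into 3 shares of €58,000: Quentin, Vikram, and Una each take €58,000.

Vikram receives €58,000.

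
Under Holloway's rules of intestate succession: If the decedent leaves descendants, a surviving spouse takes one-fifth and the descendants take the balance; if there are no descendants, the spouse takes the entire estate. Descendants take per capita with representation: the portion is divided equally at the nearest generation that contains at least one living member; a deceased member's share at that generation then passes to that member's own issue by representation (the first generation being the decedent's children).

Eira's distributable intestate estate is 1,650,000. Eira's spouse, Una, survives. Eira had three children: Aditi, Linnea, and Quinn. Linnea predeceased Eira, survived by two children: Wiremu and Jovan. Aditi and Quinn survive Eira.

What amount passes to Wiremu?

Wiremu receives 220,000.

Una takes one-fifth of 1,650,000 = 330,000. The remaining 1,320,000 passes to the descendants.
The descendants' portion (1,320,000) is divided into 3 shares of 440,000: Aditi and Quinn each take 440,000; Linnea's 440,000 share passes to Linnea's issue.
Linnea's share (440,000) is divided into 2 shares of 220,000: Wiremu and Jovan each take 220,000.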